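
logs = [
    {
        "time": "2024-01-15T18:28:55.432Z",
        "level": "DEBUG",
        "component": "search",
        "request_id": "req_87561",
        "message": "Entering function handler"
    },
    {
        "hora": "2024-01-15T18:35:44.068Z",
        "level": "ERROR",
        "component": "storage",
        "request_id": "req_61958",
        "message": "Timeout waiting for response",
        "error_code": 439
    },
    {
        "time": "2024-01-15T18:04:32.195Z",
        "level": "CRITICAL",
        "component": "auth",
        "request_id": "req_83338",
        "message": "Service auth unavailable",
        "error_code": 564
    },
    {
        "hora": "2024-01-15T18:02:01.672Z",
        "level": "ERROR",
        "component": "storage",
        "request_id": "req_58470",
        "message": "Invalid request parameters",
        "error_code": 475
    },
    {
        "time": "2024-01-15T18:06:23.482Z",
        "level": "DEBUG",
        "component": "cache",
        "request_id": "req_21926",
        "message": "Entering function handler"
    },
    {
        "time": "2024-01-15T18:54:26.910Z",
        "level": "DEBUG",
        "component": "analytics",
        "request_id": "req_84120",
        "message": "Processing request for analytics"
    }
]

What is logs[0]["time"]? "2024-01-15T18:28:55.432Z"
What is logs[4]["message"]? "Entering function handler"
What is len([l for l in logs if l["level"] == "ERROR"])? 2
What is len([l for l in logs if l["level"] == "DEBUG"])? 3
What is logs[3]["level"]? "ERROR"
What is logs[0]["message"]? "Entering function handler"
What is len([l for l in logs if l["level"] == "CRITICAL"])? 1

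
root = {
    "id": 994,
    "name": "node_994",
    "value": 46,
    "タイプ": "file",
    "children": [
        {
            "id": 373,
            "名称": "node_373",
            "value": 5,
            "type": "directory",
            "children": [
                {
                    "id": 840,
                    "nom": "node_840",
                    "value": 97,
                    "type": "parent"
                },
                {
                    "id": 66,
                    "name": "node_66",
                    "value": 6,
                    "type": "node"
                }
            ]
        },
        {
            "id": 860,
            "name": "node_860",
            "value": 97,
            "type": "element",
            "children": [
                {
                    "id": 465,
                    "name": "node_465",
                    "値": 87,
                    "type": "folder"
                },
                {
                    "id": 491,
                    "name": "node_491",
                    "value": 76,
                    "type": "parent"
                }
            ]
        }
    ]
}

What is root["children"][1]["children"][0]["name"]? "node_465"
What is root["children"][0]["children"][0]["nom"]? "node_840"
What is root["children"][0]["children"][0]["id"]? 840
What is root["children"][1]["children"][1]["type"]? "parent"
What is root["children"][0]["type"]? "directory"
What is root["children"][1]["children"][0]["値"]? 87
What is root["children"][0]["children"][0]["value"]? 97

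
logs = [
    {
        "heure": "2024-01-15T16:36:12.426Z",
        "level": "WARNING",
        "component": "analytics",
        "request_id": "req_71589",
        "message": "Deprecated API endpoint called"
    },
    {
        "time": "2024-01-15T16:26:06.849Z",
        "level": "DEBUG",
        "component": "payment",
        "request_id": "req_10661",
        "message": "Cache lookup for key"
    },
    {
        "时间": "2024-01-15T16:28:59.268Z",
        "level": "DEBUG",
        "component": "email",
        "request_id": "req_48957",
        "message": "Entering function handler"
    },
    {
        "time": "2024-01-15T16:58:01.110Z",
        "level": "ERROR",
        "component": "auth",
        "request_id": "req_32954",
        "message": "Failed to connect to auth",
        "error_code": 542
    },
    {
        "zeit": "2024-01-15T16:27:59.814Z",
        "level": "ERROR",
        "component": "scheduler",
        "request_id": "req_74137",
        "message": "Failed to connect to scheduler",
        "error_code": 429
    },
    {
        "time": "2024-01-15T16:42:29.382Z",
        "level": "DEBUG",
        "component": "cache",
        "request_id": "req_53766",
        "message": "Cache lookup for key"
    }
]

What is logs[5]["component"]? "cache"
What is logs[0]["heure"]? "2024-01-15T16:36:12.426Z"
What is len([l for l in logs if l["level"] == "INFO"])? 0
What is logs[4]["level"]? "ERROR"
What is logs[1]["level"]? "DEBUG"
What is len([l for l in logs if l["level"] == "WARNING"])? 1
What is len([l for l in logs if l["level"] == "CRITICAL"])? 0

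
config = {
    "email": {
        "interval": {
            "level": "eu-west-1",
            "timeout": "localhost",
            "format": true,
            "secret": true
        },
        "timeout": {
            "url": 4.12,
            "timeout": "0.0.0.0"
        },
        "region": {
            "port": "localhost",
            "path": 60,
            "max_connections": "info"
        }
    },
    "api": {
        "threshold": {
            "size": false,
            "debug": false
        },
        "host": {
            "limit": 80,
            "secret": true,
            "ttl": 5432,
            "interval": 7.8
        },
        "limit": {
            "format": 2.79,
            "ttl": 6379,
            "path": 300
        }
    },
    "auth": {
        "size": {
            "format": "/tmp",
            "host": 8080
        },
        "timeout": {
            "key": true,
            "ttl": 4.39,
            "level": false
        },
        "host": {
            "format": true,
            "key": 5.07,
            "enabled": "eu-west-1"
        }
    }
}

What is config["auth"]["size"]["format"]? "/tmp"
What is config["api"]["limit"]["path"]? 300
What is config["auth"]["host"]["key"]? 5.07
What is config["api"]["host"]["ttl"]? 5432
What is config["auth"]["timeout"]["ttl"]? 4.39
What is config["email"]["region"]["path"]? 60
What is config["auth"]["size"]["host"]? 8080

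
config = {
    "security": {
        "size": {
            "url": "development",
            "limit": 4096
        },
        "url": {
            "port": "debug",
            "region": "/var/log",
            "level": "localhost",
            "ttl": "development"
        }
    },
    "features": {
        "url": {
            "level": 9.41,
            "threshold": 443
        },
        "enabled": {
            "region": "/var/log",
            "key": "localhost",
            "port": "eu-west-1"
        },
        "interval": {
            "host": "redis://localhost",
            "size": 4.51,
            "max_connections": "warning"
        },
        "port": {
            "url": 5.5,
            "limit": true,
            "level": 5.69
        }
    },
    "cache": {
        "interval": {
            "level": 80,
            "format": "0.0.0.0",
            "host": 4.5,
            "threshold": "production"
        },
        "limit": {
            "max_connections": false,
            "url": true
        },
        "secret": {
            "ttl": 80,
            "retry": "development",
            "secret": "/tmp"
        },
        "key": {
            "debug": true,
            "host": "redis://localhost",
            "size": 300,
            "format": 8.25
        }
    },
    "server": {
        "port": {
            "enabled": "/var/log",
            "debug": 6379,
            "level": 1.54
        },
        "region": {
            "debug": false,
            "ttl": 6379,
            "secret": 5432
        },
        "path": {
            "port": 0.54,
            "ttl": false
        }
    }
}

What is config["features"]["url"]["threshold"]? 443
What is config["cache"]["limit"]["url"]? True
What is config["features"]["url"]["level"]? 9.41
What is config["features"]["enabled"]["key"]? "localhost"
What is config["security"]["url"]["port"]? "debug"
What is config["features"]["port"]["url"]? 5.5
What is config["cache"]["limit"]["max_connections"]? False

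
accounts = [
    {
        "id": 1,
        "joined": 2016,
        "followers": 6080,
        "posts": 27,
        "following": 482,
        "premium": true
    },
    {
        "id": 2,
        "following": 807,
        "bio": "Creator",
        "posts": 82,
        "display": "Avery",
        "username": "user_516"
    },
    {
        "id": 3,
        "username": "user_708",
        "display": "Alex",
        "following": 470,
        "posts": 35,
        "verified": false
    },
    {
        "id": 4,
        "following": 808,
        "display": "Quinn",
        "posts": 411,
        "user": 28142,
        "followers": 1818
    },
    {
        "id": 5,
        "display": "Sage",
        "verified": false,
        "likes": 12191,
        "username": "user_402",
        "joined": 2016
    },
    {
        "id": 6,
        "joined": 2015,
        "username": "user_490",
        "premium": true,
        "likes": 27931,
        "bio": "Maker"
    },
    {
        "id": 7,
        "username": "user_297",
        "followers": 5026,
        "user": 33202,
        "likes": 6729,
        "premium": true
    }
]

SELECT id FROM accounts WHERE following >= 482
[1, 2, 4]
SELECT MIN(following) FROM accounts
470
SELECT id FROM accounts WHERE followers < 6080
[4, 7]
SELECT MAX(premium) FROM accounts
True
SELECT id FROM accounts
[1, 2, 3, 4, 5, 6, 7]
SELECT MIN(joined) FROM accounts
2015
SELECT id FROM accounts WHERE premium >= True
[1, 6, 7]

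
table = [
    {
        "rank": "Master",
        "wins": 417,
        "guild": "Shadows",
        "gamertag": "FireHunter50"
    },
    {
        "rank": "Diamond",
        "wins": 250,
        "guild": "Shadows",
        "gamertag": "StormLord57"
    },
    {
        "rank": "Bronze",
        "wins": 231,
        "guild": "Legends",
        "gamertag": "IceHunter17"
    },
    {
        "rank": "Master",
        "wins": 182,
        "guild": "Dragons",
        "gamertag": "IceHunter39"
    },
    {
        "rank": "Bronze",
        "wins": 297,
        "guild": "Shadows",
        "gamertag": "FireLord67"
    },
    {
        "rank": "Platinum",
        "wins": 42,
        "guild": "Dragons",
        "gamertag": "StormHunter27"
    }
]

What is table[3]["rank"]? "Master"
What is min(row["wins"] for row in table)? 42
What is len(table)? 6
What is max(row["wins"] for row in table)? 417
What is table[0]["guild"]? "Shadows"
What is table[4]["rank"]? "Bronze"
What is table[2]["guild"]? "Legends"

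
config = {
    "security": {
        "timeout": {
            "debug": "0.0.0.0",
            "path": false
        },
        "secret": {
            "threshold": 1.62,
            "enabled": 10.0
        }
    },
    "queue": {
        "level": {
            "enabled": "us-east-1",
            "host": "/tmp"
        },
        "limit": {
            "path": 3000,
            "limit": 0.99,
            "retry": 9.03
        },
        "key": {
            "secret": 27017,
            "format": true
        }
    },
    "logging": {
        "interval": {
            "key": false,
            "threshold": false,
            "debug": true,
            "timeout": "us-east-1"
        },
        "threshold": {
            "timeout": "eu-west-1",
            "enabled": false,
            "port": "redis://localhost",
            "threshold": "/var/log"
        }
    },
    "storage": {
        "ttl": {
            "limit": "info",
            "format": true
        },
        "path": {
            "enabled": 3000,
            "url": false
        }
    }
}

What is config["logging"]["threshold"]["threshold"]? "/var/log"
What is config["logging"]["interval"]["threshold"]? False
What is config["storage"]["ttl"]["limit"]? "info"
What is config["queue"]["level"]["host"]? "/tmp"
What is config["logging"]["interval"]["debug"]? True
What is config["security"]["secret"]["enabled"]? 10.0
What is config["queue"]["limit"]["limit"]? 0.99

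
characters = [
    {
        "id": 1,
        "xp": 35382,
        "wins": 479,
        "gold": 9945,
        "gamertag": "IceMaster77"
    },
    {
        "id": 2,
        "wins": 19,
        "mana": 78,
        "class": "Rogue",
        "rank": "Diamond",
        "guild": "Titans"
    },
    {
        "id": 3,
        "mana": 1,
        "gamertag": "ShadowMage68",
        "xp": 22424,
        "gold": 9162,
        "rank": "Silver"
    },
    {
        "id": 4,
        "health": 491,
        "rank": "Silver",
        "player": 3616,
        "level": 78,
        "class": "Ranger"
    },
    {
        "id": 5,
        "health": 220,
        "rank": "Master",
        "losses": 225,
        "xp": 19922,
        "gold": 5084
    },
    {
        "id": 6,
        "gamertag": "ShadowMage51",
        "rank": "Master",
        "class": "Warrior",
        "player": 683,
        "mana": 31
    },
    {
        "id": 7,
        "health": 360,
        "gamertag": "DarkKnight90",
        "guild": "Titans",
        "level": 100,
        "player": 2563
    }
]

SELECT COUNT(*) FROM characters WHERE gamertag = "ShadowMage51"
1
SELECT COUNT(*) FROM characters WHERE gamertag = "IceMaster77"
1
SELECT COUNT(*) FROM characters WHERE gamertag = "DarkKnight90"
1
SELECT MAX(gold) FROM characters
9945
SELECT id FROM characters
[1, 2, 3, 4, 5, 6, 7]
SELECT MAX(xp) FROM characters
35382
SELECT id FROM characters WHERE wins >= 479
[1]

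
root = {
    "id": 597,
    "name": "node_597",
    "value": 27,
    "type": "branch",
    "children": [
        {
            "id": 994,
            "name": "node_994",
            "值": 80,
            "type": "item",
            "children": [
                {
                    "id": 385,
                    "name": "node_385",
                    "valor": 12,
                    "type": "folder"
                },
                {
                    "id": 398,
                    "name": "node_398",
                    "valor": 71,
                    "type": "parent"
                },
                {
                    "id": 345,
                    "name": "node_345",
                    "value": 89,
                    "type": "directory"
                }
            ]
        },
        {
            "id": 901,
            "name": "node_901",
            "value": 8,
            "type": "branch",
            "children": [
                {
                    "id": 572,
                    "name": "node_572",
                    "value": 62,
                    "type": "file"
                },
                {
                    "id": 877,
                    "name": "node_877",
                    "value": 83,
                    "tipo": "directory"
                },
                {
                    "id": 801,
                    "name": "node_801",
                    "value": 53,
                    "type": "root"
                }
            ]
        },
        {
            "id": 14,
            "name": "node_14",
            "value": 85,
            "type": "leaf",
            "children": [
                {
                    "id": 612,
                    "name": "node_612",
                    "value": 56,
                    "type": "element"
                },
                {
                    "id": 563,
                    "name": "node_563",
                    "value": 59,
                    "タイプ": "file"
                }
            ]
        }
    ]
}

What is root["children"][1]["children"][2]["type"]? "root"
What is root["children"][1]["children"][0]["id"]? 572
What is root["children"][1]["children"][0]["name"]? "node_572"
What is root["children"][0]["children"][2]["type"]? "directory"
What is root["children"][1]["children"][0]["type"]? "file"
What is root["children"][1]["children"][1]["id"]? 877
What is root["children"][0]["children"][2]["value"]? 89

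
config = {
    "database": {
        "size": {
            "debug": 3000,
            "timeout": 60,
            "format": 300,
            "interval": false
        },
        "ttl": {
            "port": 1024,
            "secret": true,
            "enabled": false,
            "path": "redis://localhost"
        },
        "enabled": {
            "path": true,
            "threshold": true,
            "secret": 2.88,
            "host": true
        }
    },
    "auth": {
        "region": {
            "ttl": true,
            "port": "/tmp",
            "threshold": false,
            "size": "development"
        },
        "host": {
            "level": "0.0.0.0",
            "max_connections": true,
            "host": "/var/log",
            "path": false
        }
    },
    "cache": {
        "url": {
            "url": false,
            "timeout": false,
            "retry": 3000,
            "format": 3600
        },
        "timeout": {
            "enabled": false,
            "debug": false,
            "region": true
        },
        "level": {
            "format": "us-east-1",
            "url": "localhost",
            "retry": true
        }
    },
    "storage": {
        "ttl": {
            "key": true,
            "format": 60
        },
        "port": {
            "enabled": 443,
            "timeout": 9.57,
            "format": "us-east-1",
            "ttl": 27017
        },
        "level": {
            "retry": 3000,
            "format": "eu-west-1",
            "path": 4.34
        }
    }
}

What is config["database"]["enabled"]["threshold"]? True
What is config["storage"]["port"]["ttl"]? 27017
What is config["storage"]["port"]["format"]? "us-east-1"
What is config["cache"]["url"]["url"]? False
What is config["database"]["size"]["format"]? 300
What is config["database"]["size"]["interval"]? False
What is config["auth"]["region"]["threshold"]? False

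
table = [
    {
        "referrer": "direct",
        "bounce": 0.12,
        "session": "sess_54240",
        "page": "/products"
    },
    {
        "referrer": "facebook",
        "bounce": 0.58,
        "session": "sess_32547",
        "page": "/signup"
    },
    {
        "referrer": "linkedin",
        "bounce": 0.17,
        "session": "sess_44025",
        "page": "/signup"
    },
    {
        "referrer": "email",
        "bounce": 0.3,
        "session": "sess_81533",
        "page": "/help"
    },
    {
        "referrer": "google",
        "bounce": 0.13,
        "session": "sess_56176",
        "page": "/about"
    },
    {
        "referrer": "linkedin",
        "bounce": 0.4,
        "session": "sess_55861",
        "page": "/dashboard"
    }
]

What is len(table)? 6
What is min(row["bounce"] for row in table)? 0.12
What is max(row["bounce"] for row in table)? 0.58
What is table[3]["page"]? "/help"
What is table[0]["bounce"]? 0.12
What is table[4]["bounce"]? 0.13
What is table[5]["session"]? "sess_55861"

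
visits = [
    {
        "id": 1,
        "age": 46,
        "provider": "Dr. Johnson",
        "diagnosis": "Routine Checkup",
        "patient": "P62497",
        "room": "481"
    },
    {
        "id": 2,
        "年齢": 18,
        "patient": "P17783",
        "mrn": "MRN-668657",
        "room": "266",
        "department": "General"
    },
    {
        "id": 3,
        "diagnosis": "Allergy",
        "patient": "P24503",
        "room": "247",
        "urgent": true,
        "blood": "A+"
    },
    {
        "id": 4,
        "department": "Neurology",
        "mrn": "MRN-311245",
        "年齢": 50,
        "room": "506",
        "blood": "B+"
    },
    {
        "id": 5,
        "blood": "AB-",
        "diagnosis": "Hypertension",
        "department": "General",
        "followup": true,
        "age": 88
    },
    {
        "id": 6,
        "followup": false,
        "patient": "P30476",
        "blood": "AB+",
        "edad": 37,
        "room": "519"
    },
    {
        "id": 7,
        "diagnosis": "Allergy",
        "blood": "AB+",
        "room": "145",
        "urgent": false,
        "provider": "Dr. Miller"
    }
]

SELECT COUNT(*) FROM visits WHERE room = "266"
1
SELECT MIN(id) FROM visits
1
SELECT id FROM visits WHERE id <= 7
[1, 2, 3, 4, 5, 6, 7]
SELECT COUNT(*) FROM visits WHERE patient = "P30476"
1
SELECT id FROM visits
[1, 2, 3, 4, 5, 6, 7]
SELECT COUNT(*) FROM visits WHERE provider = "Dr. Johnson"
1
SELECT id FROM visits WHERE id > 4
[5, 6, 7]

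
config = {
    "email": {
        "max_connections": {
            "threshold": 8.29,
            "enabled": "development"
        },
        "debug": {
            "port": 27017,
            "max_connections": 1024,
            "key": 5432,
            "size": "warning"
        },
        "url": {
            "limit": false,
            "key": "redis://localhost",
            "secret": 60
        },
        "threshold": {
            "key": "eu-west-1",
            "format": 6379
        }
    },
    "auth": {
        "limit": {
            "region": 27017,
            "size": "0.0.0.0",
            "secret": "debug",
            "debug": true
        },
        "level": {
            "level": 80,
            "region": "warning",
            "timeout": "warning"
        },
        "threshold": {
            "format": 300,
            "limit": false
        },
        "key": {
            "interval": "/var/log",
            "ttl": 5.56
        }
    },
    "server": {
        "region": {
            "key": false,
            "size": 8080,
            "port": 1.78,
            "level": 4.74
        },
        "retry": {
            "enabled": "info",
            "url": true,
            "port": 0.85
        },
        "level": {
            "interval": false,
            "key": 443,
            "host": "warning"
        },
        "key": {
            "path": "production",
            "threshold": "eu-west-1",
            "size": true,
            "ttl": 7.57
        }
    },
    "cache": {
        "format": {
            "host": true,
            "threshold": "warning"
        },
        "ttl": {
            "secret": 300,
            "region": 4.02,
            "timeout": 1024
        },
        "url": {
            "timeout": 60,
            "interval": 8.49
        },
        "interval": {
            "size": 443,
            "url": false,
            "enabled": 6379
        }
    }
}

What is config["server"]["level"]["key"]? 443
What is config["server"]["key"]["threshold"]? "eu-west-1"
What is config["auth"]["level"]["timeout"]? "warning"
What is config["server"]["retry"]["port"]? 0.85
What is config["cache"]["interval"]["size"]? 443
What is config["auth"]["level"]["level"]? 80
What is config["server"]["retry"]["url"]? True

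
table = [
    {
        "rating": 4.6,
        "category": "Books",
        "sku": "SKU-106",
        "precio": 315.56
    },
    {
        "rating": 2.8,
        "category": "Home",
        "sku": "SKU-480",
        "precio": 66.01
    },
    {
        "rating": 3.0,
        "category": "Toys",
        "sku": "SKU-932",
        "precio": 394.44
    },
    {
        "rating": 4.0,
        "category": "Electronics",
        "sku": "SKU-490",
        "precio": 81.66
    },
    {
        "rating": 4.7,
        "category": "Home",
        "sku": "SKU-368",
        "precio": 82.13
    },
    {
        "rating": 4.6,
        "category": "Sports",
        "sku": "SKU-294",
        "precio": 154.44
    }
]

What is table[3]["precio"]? 81.66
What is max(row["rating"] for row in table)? 4.7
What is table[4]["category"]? "Home"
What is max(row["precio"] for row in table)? 394.44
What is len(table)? 6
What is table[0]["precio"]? 315.56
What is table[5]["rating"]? 4.6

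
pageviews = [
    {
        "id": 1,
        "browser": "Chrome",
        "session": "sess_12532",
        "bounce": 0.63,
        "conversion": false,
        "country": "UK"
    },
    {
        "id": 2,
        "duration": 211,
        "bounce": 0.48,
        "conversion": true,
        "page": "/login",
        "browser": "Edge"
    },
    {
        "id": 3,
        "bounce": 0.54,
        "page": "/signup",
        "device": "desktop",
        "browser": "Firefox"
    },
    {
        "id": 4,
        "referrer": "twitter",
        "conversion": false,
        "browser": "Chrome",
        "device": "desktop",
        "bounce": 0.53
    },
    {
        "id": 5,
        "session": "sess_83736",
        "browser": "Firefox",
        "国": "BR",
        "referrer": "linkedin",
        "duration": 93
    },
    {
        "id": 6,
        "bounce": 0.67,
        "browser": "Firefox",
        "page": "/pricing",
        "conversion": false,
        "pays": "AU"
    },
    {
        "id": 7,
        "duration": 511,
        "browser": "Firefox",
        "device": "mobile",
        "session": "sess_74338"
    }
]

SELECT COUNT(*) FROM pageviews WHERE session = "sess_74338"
1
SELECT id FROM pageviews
[1, 2, 3, 4, 5, 6, 7]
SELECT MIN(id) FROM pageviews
1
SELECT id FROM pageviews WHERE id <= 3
[1, 2, 3]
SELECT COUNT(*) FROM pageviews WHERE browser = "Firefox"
4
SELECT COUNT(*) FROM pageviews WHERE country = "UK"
1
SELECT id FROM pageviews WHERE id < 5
[1, 2, 3, 4]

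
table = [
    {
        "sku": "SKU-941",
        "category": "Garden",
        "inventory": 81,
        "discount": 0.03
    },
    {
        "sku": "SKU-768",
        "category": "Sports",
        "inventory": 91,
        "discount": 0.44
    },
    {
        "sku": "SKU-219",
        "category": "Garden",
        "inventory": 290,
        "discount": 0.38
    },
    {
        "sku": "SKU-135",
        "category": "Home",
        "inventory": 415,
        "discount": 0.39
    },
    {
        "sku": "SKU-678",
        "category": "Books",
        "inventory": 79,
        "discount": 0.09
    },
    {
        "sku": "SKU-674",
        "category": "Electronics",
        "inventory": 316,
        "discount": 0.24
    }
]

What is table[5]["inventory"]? 316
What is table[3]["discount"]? 0.39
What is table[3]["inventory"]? 415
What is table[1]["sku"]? "SKU-768"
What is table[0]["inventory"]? 81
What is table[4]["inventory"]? 79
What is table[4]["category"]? "Books"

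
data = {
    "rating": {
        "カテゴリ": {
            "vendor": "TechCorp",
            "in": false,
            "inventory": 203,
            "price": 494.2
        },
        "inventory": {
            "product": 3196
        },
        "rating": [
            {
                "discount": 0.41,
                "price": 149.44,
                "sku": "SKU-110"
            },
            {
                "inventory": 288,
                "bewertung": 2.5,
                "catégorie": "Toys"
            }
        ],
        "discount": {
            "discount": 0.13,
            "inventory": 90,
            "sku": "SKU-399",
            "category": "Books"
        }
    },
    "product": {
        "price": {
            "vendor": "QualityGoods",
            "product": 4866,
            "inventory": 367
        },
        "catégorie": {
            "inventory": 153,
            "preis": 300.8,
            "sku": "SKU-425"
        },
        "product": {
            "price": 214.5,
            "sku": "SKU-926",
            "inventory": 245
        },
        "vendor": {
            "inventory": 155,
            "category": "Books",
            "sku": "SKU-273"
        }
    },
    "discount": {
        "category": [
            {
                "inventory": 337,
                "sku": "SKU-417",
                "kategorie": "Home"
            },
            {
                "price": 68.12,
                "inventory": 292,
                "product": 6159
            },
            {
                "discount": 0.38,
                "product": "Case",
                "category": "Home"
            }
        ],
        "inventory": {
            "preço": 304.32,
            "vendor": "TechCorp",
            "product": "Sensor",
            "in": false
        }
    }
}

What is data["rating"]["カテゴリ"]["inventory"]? 203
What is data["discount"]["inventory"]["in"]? False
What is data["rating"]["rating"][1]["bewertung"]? 2.5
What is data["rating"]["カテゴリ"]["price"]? 494.2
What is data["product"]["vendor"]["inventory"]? 155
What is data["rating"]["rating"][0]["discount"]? 0.41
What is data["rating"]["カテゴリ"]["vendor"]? "TechCorp"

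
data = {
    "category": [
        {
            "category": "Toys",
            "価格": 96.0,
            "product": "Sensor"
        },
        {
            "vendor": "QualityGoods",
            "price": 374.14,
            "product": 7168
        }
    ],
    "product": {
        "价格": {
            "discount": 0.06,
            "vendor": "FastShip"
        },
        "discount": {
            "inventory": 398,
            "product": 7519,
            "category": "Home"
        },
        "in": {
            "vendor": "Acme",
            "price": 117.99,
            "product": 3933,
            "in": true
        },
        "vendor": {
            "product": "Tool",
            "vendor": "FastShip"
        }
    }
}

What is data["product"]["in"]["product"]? 3933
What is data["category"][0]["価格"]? 96.0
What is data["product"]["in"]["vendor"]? "Acme"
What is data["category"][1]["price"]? 374.14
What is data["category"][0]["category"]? "Toys"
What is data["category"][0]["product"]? "Sensor"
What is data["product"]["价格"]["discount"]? 0.06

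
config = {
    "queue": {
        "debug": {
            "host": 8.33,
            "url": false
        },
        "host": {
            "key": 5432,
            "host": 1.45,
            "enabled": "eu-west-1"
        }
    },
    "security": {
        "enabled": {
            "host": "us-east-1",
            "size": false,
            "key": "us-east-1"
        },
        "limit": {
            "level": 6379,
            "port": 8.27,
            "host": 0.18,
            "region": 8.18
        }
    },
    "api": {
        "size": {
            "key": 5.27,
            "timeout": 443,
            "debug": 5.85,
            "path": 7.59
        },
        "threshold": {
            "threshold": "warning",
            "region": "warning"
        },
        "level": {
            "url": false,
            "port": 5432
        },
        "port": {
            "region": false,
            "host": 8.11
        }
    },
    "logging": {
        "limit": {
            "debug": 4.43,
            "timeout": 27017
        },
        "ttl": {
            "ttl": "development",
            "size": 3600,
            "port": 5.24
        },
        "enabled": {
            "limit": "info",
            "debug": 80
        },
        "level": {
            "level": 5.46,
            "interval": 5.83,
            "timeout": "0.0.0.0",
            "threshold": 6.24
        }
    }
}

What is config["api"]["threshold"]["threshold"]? "warning"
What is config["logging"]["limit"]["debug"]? 4.43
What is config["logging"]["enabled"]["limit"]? "info"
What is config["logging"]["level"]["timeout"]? "0.0.0.0"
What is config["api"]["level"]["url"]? False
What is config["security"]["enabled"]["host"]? "us-east-1"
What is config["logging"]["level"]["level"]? 5.46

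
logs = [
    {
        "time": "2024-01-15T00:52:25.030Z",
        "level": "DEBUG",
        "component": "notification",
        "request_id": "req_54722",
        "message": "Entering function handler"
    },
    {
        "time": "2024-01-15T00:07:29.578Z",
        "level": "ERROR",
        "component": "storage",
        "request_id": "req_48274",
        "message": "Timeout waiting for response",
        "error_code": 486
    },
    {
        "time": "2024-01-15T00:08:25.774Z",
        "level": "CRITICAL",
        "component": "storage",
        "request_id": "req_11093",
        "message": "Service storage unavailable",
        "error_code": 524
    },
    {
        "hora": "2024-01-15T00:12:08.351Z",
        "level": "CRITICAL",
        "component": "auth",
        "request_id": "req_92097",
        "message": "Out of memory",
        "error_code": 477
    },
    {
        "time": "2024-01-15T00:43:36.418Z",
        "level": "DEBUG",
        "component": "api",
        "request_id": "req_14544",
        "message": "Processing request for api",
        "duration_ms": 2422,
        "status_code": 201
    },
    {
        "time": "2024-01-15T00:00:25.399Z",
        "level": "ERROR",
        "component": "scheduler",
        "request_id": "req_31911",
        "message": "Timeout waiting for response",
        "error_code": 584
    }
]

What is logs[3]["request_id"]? "req_92097"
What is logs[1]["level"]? "ERROR"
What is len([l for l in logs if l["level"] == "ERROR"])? 2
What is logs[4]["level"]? "DEBUG"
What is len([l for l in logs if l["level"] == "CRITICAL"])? 2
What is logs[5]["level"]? "ERROR"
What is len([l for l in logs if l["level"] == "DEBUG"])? 2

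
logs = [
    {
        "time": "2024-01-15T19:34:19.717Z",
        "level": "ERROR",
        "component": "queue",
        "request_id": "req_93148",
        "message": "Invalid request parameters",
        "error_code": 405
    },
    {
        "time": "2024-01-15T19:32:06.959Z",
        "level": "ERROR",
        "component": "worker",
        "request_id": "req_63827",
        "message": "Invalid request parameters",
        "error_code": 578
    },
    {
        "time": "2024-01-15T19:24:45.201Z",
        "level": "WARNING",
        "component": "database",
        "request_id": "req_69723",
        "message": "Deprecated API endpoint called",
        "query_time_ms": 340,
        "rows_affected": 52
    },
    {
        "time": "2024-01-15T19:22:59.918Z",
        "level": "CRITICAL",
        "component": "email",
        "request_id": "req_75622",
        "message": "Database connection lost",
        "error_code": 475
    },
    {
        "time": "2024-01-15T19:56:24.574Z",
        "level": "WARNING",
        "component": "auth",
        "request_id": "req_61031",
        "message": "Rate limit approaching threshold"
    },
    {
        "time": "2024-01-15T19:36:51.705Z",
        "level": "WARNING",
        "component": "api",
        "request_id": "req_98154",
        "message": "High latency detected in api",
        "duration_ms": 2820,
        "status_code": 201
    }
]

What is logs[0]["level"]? "ERROR"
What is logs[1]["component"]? "worker"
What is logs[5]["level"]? "WARNING"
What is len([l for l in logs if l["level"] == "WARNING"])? 3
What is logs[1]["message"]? "Invalid request parameters"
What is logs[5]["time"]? "2024-01-15T19:36:51.705Z"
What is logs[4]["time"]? "2024-01-15T19:56:24.574Z"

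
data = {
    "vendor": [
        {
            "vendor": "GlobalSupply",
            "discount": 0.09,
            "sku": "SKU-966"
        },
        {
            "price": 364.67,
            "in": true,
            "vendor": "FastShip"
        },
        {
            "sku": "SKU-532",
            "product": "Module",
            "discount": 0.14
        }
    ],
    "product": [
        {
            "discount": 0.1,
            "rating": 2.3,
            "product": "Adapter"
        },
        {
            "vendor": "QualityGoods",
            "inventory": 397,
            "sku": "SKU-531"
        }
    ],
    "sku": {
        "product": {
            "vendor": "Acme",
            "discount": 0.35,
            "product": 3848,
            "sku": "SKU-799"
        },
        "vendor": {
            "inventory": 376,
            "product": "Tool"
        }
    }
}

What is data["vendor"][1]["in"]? True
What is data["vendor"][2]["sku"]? "SKU-532"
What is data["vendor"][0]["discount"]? 0.09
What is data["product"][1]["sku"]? "SKU-531"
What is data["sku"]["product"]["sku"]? "SKU-799"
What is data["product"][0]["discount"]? 0.1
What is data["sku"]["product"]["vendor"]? "Acme"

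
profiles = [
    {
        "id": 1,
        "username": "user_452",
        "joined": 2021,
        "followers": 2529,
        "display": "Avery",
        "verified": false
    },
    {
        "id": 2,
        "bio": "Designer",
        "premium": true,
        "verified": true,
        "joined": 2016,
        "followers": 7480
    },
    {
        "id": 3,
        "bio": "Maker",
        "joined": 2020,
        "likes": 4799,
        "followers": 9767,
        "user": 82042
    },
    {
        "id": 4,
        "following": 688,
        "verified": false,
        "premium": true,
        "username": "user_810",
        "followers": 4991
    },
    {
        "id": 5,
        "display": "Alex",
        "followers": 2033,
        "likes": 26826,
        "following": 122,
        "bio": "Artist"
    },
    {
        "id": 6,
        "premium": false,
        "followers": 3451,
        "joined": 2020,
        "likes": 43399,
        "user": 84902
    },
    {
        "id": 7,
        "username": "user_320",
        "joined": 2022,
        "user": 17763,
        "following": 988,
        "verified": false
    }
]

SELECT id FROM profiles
[1, 2, 3, 4, 5, 6, 7]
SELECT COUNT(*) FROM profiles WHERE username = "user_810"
1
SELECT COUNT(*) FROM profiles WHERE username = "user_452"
1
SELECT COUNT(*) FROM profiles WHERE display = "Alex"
1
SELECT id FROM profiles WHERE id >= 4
[4, 5, 6, 7]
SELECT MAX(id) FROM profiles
7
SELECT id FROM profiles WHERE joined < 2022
[1, 2, 3, 6]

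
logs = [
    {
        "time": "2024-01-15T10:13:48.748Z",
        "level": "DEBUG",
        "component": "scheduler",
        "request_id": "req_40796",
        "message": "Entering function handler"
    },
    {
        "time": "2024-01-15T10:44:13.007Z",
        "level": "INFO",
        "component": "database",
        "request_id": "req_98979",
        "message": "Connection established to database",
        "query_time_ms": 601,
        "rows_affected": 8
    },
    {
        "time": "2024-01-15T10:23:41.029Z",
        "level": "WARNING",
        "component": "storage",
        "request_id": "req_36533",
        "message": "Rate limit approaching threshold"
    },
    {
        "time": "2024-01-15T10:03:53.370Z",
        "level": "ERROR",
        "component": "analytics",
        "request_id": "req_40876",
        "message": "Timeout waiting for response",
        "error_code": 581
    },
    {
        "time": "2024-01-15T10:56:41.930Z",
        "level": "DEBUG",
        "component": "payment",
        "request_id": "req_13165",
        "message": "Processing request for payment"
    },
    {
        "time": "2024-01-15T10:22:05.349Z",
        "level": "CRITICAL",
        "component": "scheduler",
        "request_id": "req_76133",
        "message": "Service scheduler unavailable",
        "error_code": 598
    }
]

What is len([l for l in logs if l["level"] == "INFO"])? 1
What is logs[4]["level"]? "DEBUG"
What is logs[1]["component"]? "database"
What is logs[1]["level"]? "INFO"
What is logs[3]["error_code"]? 581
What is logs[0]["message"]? "Entering function handler"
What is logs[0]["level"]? "DEBUG"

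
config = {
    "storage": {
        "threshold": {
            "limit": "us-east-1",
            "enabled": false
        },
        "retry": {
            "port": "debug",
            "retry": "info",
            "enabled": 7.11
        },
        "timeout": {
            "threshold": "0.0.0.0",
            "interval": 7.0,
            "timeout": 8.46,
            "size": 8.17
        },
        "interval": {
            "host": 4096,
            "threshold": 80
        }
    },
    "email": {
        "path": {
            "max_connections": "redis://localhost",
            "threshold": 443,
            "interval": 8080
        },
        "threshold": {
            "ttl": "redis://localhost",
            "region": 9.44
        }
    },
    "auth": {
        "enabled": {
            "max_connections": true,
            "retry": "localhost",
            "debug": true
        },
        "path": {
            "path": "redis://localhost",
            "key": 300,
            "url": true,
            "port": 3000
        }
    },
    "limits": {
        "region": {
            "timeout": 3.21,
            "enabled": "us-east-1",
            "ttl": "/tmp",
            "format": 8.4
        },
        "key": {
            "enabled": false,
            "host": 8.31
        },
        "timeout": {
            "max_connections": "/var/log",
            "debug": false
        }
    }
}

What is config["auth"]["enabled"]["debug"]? True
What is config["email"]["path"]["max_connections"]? "redis://localhost"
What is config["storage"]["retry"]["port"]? "debug"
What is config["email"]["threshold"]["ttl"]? "redis://localhost"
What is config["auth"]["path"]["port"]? 3000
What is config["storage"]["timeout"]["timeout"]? 8.46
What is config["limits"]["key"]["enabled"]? False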